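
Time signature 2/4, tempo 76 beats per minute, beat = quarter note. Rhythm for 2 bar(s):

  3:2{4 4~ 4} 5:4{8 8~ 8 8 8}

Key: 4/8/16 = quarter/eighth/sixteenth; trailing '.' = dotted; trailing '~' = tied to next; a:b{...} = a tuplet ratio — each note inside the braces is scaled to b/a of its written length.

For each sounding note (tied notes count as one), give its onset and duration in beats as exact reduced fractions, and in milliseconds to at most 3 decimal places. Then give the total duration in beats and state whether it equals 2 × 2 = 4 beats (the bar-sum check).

1) 0.0ms=0b +526.316ms=2/3b
2) 526.316ms=2/3b +1052.632ms=4/3b
3) 1578.947ms=2b +315.789ms=2/5b
4) 1894.737ms=12/5b +631.579ms=4/5b
5) 2526.316ms=16/5b +315.789ms=2/5b
6) 2842.105ms=18/5b +315.789ms=2/5b
Σ=4b of 4 (76bpm 2/4) — PASS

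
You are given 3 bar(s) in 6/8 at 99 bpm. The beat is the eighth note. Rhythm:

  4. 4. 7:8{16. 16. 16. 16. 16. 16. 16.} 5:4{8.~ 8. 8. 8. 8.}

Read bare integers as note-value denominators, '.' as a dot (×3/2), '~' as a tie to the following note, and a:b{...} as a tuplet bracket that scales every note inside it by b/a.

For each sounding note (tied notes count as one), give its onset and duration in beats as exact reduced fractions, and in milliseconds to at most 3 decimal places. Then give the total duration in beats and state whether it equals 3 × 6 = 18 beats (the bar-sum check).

1) 0.0ms=0b +1818.182ms=3b
2) 1818.182ms=3b +1818.182ms=3b
3) 3636.364ms=6b +519.481ms=6/7b
4) 4155.844ms=48/7b +519.481ms=6/7b
5) 4675.325ms=54/7b +519.481ms=6/7b
6) 5194.805ms=60/7b +519.481ms=6/7b
7) 5714.286ms=66/7b +519.481ms=6/7b
8) 6233.766ms=72/7b +519.481ms=6/7b
9) 6753.247ms=78/7b +519.481ms=6/7b
10) 7272.727ms=12b +1454.545ms=12/5b
11) 8727.273ms=72/5b +727.273ms=6/5b
12) 9454.545ms=78/5b +727.273ms=6/5b
13) 10181.818ms=84/5b +727.273ms=6/5b
Σ=18b of 18 (99bpm 6/8) — PASS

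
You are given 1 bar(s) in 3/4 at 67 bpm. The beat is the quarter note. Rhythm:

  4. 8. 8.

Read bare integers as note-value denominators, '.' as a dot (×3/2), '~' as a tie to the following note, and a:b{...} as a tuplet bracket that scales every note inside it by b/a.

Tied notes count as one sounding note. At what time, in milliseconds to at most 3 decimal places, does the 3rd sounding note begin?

1. 0.0ms @ 0 + 1343.284ms (3/2)
2. 1343.284ms @ 3/2 + 671.642ms (3/4)
3. 2014.925ms @ 9/4 + 671.642ms (3/4)

note 3 onset = 9/4b = 2014.925ms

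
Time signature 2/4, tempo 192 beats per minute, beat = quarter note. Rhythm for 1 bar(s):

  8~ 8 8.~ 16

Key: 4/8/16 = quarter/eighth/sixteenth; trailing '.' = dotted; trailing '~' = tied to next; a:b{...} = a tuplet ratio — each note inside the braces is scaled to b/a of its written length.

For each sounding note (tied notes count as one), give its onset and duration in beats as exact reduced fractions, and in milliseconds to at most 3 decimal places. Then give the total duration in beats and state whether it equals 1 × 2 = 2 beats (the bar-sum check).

1) 0.0ms=0b +312.5ms=1b
2) 312.5ms=1b +312.5ms=1b
Σ=2b of 2 (192bpm 2/4) — PASS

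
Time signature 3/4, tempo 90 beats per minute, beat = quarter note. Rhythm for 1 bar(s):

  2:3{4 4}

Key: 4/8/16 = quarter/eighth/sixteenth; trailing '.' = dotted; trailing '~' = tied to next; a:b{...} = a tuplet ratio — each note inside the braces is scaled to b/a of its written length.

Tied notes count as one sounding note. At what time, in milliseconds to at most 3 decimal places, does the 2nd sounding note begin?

1. 0.0ms @ 0 + 1000.0ms (3/2)
2. 1000.0ms @ 3/2 + 1000.0ms (3/2)

note 2 onset = 3/2b = 1000.0ms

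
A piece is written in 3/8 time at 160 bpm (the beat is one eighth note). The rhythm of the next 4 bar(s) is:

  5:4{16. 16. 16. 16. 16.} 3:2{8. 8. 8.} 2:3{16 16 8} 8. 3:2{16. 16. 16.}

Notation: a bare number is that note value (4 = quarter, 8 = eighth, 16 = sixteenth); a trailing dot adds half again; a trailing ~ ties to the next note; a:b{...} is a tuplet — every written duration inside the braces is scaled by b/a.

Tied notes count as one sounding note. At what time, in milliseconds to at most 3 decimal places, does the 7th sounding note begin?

1. 0.0ms @ 0 + 225.0ms (3/5)
2. 225.0ms @ 3/5 + 225.0ms (3/5)
3. 450.0ms @ 6/5 + 225.0ms (3/5)
4. 675.0ms @ 9/5 + 225.0ms (3/5)
5. 900.0ms @ 12/5 + 225.0ms (3/5)
6. 1125.0ms @ 3 + 375.0ms (1)
7. 1500.0ms @ 4 + 375.0ms (1)
8. 1875.0ms @ 5 + 375.0ms (1)
9. 2250.0ms @ 6 + 281.25ms (3/4)
10. 2531.25ms @ 27/4 + 281.25ms (3/4)
11. 2812.5ms @ 15/2 + 562.5ms (3/2)
12. 3375.0ms @ 9 + 562.5ms (3/2)
13. 3937.5ms @ 21/2 + 187.5ms (1/2)
14. 4125.0ms @ 11 + 187.5ms (1/2)
15. 4312.5ms @ 23/2 + 187.5ms (1/2)

note 7 onset = 4b = 1500.0ms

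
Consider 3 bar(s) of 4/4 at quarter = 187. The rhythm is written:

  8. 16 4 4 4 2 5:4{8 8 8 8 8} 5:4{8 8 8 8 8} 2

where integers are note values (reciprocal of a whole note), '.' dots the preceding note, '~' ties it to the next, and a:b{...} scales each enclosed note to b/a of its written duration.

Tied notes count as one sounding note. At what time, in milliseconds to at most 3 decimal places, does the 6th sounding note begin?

note 6 onset = 4b = 1283.422ms

1. 0.0ms @ 0 + 240.642ms (3/4)
2. 240.642ms @ 3/4 + 80.214ms (1/4)
3. 320.856ms @ 1 + 320.856ms (1)
4. 641.711ms @ 2 + 320.856ms (1)
5. 962.567ms @ 3 + 320.856ms (1)
6. 1283.422ms @ 4 + 641.711ms (2)
7. 1925.134ms @ 6 + 128.342ms (2/5)
8. 2053.476ms @ 32/5 + 128.342ms (2/5)
9. 2181.818ms @ 34/5 + 128.342ms (2/5)
10. 2310.16ms @ 36/5 + 128.342ms (2/5)
11. 2438.503ms @ 38/5 + 128.342ms (2/5)
12. 2566.845ms @ 8 + 128.342ms (2/5)
13. 2695.187ms @ 42/5 + 128.342ms (2/5)
14. 2823.529ms @ 44/5 + 128.342ms (2/5)
15. 2951.872ms @ 46/5 + 128.342ms (2/5)
16. 3080.214ms @ 48/5 + 128.342ms (2/5)
17. 3208.556ms @ 10 + 641.711ms (2)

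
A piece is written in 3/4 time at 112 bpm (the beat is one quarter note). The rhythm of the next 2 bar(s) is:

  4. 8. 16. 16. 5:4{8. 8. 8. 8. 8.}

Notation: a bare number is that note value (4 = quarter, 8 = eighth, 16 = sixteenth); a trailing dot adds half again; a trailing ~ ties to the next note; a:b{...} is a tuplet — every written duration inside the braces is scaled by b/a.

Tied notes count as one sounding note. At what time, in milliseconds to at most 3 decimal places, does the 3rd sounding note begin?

note 3 onset = 9/4b = 1205.357ms

1. 0.0ms @ 0 + 803.571ms (3/2)
2. 803.571ms @ 3/2 + 401.786ms (3/4)
3. 1205.357ms @ 9/4 + 200.893ms (3/8)
4. 1406.25ms @ 21/8 + 200.893ms (3/8)
5. 1607.143ms @ 3 + 321.429ms (3/5)
6. 1928.571ms @ 18/5 + 321.429ms (3/5)
7. 2250.0ms @ 21/5 + 321.429ms (3/5)
8. 2571.429ms @ 24/5 + 321.429ms (3/5)
9. 2892.857ms @ 27/5 + 321.429ms (3/5)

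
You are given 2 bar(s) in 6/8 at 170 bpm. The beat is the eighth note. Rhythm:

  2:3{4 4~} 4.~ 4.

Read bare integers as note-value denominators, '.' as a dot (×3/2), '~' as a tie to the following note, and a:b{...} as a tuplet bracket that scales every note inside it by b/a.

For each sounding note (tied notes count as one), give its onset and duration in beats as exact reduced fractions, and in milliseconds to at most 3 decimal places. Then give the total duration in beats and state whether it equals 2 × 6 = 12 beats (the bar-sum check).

1) 0.0ms=0b +1058.824ms=3b
2) 1058.824ms=3b +3176.471ms=9b
Σ=12b of 12 (170bpm 6/8) — PASS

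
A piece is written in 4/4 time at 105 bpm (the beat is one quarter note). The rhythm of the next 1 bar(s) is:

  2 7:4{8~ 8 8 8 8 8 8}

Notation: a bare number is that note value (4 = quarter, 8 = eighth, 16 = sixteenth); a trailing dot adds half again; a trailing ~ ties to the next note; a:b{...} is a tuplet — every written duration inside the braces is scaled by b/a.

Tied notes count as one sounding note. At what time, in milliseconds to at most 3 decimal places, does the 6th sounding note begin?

1. 0.0ms @ 0 + 1142.857ms (2)
2. 1142.857ms @ 2 + 326.531ms (4/7)
3. 1469.388ms @ 18/7 + 163.265ms (2/7)
4. 1632.653ms @ 20/7 + 163.265ms (2/7)
5. 1795.918ms @ 22/7 + 163.265ms (2/7)
6. 1959.184ms @ 24/7 + 163.265ms (2/7)
7. 2122.449ms @ 26/7 + 163.265ms (2/7)

note 6 onset = 24/7b = 1959.184ms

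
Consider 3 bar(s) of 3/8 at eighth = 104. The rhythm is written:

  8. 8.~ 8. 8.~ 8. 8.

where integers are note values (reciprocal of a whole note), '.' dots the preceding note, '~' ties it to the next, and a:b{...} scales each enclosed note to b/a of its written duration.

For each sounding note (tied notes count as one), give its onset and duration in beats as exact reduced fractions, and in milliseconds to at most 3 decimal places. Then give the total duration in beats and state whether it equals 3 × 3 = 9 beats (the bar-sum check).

1) 0.0ms=0b +865.385ms=3/2b
2) 865.385ms=3/2b +1730.769ms=3b
3) 2596.154ms=9/2b +1730.769ms=3b
4) 4326.923ms=15/2b +865.385ms=3/2b
Σ=9b of 9 (104bpm 3/8) — PASS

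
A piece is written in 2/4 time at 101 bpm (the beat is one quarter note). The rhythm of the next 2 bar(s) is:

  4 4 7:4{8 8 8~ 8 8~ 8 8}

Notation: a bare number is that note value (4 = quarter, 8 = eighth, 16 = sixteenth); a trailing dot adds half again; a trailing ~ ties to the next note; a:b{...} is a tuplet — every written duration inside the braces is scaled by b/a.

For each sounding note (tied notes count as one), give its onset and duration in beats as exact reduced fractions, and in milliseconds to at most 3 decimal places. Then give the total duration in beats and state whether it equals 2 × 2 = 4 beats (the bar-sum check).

1) 0.0ms=0b +594.059ms=1b
2) 594.059ms=1b +594.059ms=1b
3) 1188.119ms=2b +169.731ms=2/7b
4) 1357.85ms=16/7b +169.731ms=2/7b
5) 1527.581ms=18/7b +339.463ms=4/7b
6) 1867.044ms=22/7b +339.463ms=4/7b
7) 2206.506ms=26/7b +169.731ms=2/7b
Σ=4b of 4 (101bpm 2/4) — PASS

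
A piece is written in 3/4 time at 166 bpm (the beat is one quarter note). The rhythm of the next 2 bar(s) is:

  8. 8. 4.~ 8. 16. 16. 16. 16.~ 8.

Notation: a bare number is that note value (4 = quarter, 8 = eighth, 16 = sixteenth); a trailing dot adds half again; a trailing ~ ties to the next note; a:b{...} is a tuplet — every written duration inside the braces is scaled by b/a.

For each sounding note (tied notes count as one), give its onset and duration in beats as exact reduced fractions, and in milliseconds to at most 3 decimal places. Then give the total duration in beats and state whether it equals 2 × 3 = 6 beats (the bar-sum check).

1) 0.0ms=0b +271.084ms=3/4b
2) 271.084ms=3/4b +271.084ms=3/4b
3) 542.169ms=3/2b +813.253ms=9/4b
4) 1355.422ms=15/4b +135.542ms=3/8b
5) 1490.964ms=33/8b +135.542ms=3/8b
6) 1626.506ms=9/2b +135.542ms=3/8b
7) 1762.048ms=39/8b +406.627ms=9/8b
Σ=6b of 6 (166bpm 3/4) — PASS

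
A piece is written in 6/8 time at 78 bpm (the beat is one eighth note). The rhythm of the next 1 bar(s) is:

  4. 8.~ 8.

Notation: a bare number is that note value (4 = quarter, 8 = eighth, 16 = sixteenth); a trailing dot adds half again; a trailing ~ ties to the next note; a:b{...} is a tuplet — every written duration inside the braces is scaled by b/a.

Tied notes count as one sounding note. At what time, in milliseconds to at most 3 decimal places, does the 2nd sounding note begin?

1. 0.0ms @ 0 + 2307.692ms (3)
2. 2307.692ms @ 3 + 2307.692ms (3)

note 2 onset = 3b = 2307.692ms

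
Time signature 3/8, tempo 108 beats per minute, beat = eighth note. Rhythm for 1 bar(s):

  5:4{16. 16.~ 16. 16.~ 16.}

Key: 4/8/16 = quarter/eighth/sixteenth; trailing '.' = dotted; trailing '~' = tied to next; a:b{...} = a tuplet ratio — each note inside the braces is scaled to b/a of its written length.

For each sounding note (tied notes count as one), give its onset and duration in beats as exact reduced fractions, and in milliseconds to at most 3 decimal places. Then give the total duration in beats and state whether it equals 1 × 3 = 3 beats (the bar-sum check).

1) 0.0ms=0b +333.333ms=3/5b
2) 333.333ms=3/5b +666.667ms=6/5b
3) 1000.0ms=9/5b +666.667ms=6/5b
Σ=3b of 3 (108bpm 3/8) — PASS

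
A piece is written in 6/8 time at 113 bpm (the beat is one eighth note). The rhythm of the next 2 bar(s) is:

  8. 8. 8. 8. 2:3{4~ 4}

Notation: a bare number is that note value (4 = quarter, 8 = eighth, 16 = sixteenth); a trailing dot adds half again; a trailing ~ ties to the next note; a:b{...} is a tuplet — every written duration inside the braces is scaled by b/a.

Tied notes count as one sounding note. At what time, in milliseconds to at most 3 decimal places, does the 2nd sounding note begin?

1. 0.0ms @ 0 + 796.46ms (3/2)
2. 796.46ms @ 3/2 + 796.46ms (3/2)
3. 1592.92ms @ 3 + 796.46ms (3/2)
4. 2389.381ms @ 9/2 + 796.46ms (3/2)
5. 3185.841ms @ 6 + 3185.841ms (6)

note 2 onset = 3/2b = 796.46ms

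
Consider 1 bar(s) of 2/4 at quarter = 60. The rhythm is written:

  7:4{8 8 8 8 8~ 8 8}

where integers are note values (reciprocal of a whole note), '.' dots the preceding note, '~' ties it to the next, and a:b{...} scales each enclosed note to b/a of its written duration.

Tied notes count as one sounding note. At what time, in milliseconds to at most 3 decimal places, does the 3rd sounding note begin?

1. 0.0ms @ 0 + 285.714ms (2/7)
2. 285.714ms @ 2/7 + 285.714ms (2/7)
3. 571.429ms @ 4/7 + 285.714ms (2/7)
4. 857.143ms @ 6/7 + 285.714ms (2/7)
5. 1142.857ms @ 8/7 + 571.429ms (4/7)
6. 1714.286ms @ 12/7 + 285.714ms (2/7)

note 3 onset = 4/7b = 571.429ms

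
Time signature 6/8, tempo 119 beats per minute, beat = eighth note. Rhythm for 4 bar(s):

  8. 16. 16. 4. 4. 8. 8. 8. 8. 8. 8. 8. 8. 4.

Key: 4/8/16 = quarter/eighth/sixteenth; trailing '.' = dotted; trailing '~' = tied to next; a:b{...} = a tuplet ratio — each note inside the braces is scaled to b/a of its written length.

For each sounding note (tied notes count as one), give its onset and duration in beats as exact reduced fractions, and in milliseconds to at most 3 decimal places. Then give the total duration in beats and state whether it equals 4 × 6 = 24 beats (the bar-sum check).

1) 0.0ms=0b +756.303ms=3/2b
2) 756.303ms=3/2b +378.151ms=3/4b
3) 1134.454ms=9/4b +378.151ms=3/4b
4) 1512.605ms=3b +1512.605ms=3b
5) 3025.21ms=6b +1512.605ms=3b
6) 4537.815ms=9b +756.303ms=3/2b
7) 5294.118ms=21/2b +756.303ms=3/2b
8) 6050.42ms=12b +756.303ms=3/2b
9) 6806.723ms=27/2b +756.303ms=3/2b
10) 7563.025ms=15b +756.303ms=3/2b
11) 8319.328ms=33/2b +756.303ms=3/2b
12) 9075.63ms=18b +756.303ms=3/2b
13) 9831.933ms=39/2b +756.303ms=3/2b
14) 10588.235ms=21b +1512.605ms=3b
Σ=24b of 24 (119bpm 6/8) — PASS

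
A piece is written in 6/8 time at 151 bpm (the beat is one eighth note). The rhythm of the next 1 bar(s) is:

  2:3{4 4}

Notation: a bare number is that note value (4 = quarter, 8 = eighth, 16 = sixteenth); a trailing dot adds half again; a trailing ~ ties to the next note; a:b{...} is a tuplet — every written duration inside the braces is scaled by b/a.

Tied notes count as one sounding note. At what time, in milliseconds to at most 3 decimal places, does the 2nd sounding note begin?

note 2 onset = 3b = 1192.053ms

1. 0.0ms @ 0 + 1192.053ms (3)
2. 1192.053ms @ 3 + 1192.053ms (3)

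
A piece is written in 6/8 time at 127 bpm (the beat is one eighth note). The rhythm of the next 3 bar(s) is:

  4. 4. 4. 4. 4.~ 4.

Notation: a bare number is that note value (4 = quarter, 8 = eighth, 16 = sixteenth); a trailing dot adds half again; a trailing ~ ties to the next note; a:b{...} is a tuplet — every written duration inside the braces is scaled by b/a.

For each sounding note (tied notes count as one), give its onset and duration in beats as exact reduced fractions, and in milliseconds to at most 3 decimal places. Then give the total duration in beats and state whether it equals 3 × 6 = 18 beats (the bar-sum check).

1) 0.0ms=0b +1417.323ms=3b
2) 1417.323ms=3b +1417.323ms=3b
3) 2834.646ms=6b +1417.323ms=3b
4) 4251.969ms=9b +1417.323ms=3b
5) 5669.291ms=12b +2834.646ms=6b
Σ=18b of 18 (127bpm 6/8) — PASS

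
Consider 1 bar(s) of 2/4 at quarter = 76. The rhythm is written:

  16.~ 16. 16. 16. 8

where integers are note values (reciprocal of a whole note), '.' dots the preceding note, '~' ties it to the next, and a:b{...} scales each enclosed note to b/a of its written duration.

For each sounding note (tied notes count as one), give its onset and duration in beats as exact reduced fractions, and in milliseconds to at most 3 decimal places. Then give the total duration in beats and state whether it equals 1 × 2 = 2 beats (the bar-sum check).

1) 0.0ms=0b +592.105ms=3/4b
2) 592.105ms=3/4b +296.053ms=3/8b
3) 888.158ms=9/8b +296.053ms=3/8b
4) 1184.211ms=3/2b +394.737ms=1/2b
Σ=2b of 2 (76bpm 2/4) — PASS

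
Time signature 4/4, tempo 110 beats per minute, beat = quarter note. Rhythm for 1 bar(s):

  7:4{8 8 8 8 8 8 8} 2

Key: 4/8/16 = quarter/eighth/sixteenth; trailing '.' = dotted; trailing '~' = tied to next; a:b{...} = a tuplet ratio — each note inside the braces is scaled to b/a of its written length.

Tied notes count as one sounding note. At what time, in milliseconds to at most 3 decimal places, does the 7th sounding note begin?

1. 0.0ms @ 0 + 155.844ms (2/7)
2. 155.844ms @ 2/7 + 155.844ms (2/7)
3. 311.688ms @ 4/7 + 155.844ms (2/7)
4. 467.532ms @ 6/7 + 155.844ms (2/7)
5. 623.377ms @ 8/7 + 155.844ms (2/7)
6. 779.221ms @ 10/7 + 155.844ms (2/7)
7. 935.065ms @ 12/7 + 155.844ms (2/7)
8. 1090.909ms @ 2 + 1090.909ms (2)

note 7 onset = 12/7b = 935.065ms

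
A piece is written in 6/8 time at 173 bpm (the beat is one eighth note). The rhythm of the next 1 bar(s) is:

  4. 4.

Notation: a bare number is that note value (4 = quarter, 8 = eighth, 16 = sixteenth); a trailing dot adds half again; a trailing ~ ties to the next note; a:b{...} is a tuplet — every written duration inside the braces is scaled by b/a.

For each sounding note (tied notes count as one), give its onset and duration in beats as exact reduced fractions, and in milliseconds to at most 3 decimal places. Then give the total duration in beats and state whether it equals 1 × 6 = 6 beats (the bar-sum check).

1) 0.0ms=0b +1040.462ms=3b
2) 1040.462ms=3b +1040.462ms=3b
Σ=6b of 6 (173bpm 6/8) — PASS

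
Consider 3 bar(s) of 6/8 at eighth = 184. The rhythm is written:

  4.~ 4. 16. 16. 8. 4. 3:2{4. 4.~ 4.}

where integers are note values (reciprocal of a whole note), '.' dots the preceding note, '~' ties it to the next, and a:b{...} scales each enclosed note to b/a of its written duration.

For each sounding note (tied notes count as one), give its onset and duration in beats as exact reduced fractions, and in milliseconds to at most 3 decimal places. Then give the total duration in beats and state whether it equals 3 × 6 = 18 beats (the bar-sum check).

1) 0.0ms=0b +1956.522ms=6b
2) 1956.522ms=6b +244.565ms=3/4b
3) 2201.087ms=27/4b +244.565ms=3/4b
4) 2445.652ms=15/2b +489.13ms=3/2b
5) 2934.783ms=9b +978.261ms=3b
6) 3913.043ms=12b +652.174ms=2b
7) 4565.217ms=14b +1304.348ms=4b
Σ=18b of 18 (184bpm 6/8) — PASS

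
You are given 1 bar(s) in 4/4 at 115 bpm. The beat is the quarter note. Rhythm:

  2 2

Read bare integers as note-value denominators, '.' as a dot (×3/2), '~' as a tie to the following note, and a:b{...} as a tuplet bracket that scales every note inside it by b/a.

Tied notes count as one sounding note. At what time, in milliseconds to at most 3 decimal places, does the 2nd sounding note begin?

note 2 onset = 2b = 1043.478ms

1. 0.0ms @ 0 + 1043.478ms (2)
2. 1043.478ms @ 2 + 1043.478ms (2)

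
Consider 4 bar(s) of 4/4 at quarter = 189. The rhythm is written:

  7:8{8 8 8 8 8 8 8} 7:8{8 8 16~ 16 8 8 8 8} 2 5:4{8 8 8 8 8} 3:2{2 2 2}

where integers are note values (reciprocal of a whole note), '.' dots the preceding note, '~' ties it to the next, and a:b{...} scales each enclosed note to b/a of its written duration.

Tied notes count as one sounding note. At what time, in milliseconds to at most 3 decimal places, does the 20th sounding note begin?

1. 0.0ms @ 0 + 181.406ms (4/7)
2. 181.406ms @ 4/7 + 181.406ms (4/7)
3. 362.812ms @ 8/7 + 181.406ms (4/7)
4. 544.218ms @ 12/7 + 181.406ms (4/7)
5. 725.624ms @ 16/7 + 181.406ms (4/7)
6. 907.029ms @ 20/7 + 181.406ms (4/7)
7. 1088.435ms @ 24/7 + 181.406ms (4/7)
8. 1269.841ms @ 4 + 181.406ms (4/7)
9. 1451.247ms @ 32/7 + 181.406ms (4/7)
10. 1632.653ms @ 36/7 + 181.406ms (4/7)
11. 1814.059ms @ 40/7 + 181.406ms (4/7)
12. 1995.465ms @ 44/7 + 181.406ms (4/7)
13. 2176.871ms @ 48/7 + 181.406ms (4/7)
14. 2358.277ms @ 52/7 + 181.406ms (4/7)
15. 2539.683ms @ 8 + 634.921ms (2)
16. 3174.603ms @ 10 + 126.984ms (2/5)
17. 3301.587ms @ 52/5 + 126.984ms (2/5)
18. 3428.571ms @ 54/5 + 126.984ms (2/5)
19. 3555.556ms @ 56/5 + 126.984ms (2/5)
20. 3682.54ms @ 58/5 + 126.984ms (2/5)
21. 3809.524ms @ 12 + 423.28ms (4/3)
22. 4232.804ms @ 40/3 + 423.28ms (4/3)
23. 4656.085ms @ 44/3 + 423.28ms (4/3)

note 20 onset = 58/5b = 3682.54ms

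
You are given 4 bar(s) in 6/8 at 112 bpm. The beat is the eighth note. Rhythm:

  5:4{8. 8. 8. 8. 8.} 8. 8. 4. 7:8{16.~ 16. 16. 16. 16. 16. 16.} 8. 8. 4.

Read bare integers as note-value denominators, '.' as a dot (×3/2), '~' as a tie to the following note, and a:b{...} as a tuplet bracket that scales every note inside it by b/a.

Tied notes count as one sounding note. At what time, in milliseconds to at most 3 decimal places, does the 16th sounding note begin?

1. 0.0ms @ 0 + 642.857ms (6/5)
2. 642.857ms @ 6/5 + 642.857ms (6/5)
3. 1285.714ms @ 12/5 + 642.857ms (6/5)
4. 1928.571ms @ 18/5 + 642.857ms (6/5)
5. 2571.429ms @ 24/5 + 642.857ms (6/5)
6. 3214.286ms @ 6 + 803.571ms (3/2)
7. 4017.857ms @ 15/2 + 803.571ms (3/2)
8. 4821.429ms @ 9 + 1607.143ms (3)
9. 6428.571ms @ 12 + 918.367ms (12/7)
10. 7346.939ms @ 96/7 + 459.184ms (6/7)
11. 7806.122ms @ 102/7 + 459.184ms (6/7)
12. 8265.306ms @ 108/7 + 459.184ms (6/7)
13. 8724.49ms @ 114/7 + 459.184ms (6/7)
14. 9183.673ms @ 120/7 + 459.184ms (6/7)
15. 9642.857ms @ 18 + 803.571ms (3/2)
16. 10446.429ms @ 39/2 + 803.571ms (3/2)
17. 11250.0ms @ 21 + 1607.143ms (3)

note 16 onset = 39/2b = 10446.429ms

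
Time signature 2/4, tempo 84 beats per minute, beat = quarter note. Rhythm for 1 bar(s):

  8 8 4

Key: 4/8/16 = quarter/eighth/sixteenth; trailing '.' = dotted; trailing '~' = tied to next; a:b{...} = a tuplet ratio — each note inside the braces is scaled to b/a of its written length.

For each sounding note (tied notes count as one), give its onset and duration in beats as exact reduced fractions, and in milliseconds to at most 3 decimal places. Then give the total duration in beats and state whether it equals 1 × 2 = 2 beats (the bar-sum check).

1) 0.0ms=0b +357.143ms=1/2b
2) 357.143ms=1/2b +357.143ms=1/2b
3) 714.286ms=1b +714.286ms=1b
Σ=2b of 2 (84bpm 2/4) — PASS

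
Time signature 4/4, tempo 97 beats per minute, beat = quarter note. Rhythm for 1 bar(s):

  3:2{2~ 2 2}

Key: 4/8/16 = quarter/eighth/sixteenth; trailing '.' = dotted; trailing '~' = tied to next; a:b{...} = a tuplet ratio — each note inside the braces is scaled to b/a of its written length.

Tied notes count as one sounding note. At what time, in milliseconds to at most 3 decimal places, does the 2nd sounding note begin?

note 2 onset = 8/3b = 1649.485ms

1. 0.0ms @ 0 + 1649.485ms (8/3)
2. 1649.485ms @ 8/3 + 824.742ms (4/3)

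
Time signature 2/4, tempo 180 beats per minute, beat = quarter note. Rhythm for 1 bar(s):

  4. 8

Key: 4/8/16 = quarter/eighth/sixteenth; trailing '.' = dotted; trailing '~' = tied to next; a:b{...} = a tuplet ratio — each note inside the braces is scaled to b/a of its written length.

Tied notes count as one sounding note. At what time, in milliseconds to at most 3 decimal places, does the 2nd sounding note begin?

1. 0.0ms @ 0 + 500.0ms (3/2)
2. 500.0ms @ 3/2 + 166.667ms (1/2)

note 2 onset = 3/2b = 500.0ms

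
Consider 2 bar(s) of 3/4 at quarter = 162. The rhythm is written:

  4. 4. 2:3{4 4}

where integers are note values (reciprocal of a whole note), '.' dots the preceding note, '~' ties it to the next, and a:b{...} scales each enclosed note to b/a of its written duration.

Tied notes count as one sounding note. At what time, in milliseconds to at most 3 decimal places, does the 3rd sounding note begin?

1. 0.0ms @ 0 + 555.556ms (3/2)
2. 555.556ms @ 3/2 + 555.556ms (3/2)
3. 1111.111ms @ 3 + 555.556ms (3/2)
4. 1666.667ms @ 9/2 + 555.556ms (3/2)

note 3 onset = 3b = 1111.111ms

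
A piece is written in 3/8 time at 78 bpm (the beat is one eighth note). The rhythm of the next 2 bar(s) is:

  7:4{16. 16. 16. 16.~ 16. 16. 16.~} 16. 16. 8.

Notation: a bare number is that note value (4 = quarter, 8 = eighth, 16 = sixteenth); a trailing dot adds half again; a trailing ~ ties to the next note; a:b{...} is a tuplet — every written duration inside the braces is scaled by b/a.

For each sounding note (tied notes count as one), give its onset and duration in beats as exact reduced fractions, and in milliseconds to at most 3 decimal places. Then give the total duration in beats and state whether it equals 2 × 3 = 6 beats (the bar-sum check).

1) 0.0ms=0b +329.67ms=3/7b
2) 329.67ms=3/7b +329.67ms=3/7b
3) 659.341ms=6/7b +329.67ms=3/7b
4) 989.011ms=9/7b +659.341ms=6/7b
5) 1648.352ms=15/7b +329.67ms=3/7b
6) 1978.022ms=18/7b +906.593ms=33/28b
7) 2884.615ms=15/4b +576.923ms=3/4b
8) 3461.538ms=9/2b +1153.846ms=3/2b
Σ=6b of 6 (78bpm 3/8) — PASS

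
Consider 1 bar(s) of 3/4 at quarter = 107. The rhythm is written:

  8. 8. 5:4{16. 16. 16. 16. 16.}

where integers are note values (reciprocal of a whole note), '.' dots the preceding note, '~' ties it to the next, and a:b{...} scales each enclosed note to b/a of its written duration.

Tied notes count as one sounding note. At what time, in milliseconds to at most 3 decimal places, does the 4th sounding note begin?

note 4 onset = 9/5b = 1009.346ms

1. 0.0ms @ 0 + 420.561ms (3/4)
2. 420.561ms @ 3/4 + 420.561ms (3/4)
3. 841.121ms @ 3/2 + 168.224ms (3/10)
4. 1009.346ms @ 9/5 + 168.224ms (3/10)
5. 1177.57ms @ 21/10 + 168.224ms (3/10)
6. 1345.794ms @ 12/5 + 168.224ms (3/10)
7. 1514.019ms @ 27/10 + 168.224ms (3/10)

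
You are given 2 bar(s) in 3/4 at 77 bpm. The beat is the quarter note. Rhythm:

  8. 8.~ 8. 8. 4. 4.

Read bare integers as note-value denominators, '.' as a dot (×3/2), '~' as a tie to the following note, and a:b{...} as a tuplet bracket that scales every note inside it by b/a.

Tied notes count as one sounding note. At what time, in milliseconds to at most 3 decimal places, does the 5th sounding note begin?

note 5 onset = 9/2b = 3506.494ms

1. 0.0ms @ 0 + 584.416ms (3/4)
2. 584.416ms @ 3/4 + 1168.831ms (3/2)
3. 1753.247ms @ 9/4 + 584.416ms (3/4)
4. 2337.662ms @ 3 + 1168.831ms (3/2)
5. 3506.494ms @ 9/2 + 1168.831ms (3/2)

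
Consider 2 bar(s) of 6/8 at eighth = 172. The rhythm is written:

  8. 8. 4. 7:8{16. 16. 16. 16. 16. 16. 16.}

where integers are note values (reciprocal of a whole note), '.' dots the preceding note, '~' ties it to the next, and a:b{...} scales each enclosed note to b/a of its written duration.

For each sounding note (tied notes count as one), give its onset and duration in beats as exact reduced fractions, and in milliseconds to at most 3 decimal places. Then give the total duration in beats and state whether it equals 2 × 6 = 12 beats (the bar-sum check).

1) 0.0ms=0b +523.256ms=3/2b
2) 523.256ms=3/2b +523.256ms=3/2b
3) 1046.512ms=3b +1046.512ms=3b
4) 2093.023ms=6b +299.003ms=6/7b
5) 2392.027ms=48/7b +299.003ms=6/7b
6) 2691.03ms=54/7b +299.003ms=6/7b
7) 2990.033ms=60/7b +299.003ms=6/7b
8) 3289.037ms=66/7b +299.003ms=6/7b
9) 3588.04ms=72/7b +299.003ms=6/7b
10) 3887.043ms=78/7b +299.003ms=6/7b
Σ=12b of 12 (172bpm 6/8) — PASS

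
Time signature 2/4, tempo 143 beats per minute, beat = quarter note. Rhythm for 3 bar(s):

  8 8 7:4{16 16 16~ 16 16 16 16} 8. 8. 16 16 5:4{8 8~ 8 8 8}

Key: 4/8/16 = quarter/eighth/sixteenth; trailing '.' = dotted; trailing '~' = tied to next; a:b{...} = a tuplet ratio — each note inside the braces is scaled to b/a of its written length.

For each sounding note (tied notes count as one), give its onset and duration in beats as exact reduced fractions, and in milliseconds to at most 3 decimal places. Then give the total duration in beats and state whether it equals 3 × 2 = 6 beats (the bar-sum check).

1) 0.0ms=0b +209.79ms=1/2b
2) 209.79ms=1/2b +209.79ms=1/2b
3) 419.58ms=1b +59.94ms=1/7b
4) 479.52ms=8/7b +59.94ms=1/7b
5) 539.461ms=9/7b +119.88ms=2/7b
6) 659.341ms=11/7b +59.94ms=1/7b
7) 719.281ms=12/7b +59.94ms=1/7b
8) 779.221ms=13/7b +59.94ms=1/7b
9) 839.161ms=2b +314.685ms=3/4b
10) 1153.846ms=11/4b +314.685ms=3/4b
11) 1468.531ms=7/2b +104.895ms=1/4b
12) 1573.427ms=15/4b +104.895ms=1/4b
13) 1678.322ms=4b +167.832ms=2/5b
14) 1846.154ms=22/5b +335.664ms=4/5b
15) 2181.818ms=26/5b +167.832ms=2/5b
16) 2349.65ms=28/5b +167.832ms=2/5b
Σ=6b of 6 (143bpm 2/4) — PASS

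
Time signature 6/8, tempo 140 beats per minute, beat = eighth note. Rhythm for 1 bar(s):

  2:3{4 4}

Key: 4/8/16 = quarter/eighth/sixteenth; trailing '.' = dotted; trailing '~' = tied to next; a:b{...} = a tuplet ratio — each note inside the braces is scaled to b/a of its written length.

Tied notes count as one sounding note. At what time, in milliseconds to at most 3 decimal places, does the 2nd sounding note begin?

note 2 onset = 3b = 1285.714ms

1. 0.0ms @ 0 + 1285.714ms (3)
2. 1285.714ms @ 3 + 1285.714ms (3)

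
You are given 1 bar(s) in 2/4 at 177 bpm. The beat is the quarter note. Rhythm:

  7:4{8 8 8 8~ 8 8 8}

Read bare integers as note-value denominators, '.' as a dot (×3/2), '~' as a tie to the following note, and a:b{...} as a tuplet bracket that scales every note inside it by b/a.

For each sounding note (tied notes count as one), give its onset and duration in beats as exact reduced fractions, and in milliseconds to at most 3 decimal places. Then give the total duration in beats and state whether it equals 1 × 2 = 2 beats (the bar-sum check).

1) 0.0ms=0b +96.852ms=2/7b
2) 96.852ms=2/7b +96.852ms=2/7b
3) 193.705ms=4/7b +96.852ms=2/7b
4) 290.557ms=6/7b +193.705ms=4/7b
5) 484.262ms=10/7b +96.852ms=2/7b
6) 581.114ms=12/7b +96.852ms=2/7b
Σ=2b of 2 (177bpm 2/4) — PASS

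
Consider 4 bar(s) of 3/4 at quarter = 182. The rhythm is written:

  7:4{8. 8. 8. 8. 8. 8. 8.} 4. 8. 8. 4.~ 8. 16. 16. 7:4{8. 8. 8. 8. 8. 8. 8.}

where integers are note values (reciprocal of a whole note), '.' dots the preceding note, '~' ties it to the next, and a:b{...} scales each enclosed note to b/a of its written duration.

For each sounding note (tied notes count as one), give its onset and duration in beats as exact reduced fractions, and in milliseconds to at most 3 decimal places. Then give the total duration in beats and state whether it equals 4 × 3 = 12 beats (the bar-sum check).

1) 0.0ms=0b +141.287ms=3/7b
2) 141.287ms=3/7b +141.287ms=3/7b
3) 282.575ms=6/7b +141.287ms=3/7b
4) 423.862ms=9/7b +141.287ms=3/7b
5) 565.149ms=12/7b +141.287ms=3/7b
6) 706.436ms=15/7b +141.287ms=3/7b
7) 847.724ms=18/7b +141.287ms=3/7b
8) 989.011ms=3b +494.505ms=3/2b
9) 1483.516ms=9/2b +247.253ms=3/4b
10) 1730.769ms=21/4b +247.253ms=3/4b
11) 1978.022ms=6b +741.758ms=9/4b
12) 2719.78ms=33/4b +123.626ms=3/8b
13) 2843.407ms=69/8b +123.626ms=3/8b
14) 2967.033ms=9b +141.287ms=3/7b
15) 3108.32ms=66/7b +141.287ms=3/7b
16) 3249.608ms=69/7b +141.287ms=3/7b
17) 3390.895ms=72/7b +141.287ms=3/7b
18) 3532.182ms=75/7b +141.287ms=3/7b
19) 3673.469ms=78/7b +141.287ms=3/7b
20) 3814.757ms=81/7b +141.287ms=3/7b
Σ=12b of 12 (182bpm 3/4) — PASS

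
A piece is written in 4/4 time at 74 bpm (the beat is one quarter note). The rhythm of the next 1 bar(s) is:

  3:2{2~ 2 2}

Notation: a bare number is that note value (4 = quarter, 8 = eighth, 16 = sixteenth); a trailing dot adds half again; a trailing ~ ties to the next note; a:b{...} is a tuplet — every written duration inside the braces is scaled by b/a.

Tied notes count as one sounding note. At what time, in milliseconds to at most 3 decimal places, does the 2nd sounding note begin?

1. 0.0ms @ 0 + 2162.162ms (8/3)
2. 2162.162ms @ 8/3 + 1081.081ms (4/3)

note 2 onset = 8/3b = 2162.162ms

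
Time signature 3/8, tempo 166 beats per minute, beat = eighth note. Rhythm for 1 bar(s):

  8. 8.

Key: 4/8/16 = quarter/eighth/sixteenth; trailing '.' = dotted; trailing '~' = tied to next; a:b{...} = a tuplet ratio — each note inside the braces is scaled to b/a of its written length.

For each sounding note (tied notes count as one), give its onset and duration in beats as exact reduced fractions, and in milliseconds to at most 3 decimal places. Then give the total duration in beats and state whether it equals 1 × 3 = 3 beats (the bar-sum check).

1) 0.0ms=0b +542.169ms=3/2b
2) 542.169ms=3/2b +542.169ms=3/2b
Σ=3b of 3 (166bpm 3/8) — PASS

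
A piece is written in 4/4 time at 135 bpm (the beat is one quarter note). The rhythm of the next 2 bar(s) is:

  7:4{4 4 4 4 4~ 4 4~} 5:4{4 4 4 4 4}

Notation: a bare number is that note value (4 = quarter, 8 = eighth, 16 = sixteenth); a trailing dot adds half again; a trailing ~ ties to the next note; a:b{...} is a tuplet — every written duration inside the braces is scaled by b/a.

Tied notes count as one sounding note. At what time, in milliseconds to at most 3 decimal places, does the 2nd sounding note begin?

note 2 onset = 4/7b = 253.968ms

1. 0.0ms @ 0 + 253.968ms (4/7)
2. 253.968ms @ 4/7 + 253.968ms (4/7)
3. 507.937ms @ 8/7 + 253.968ms (4/7)
4. 761.905ms @ 12/7 + 253.968ms (4/7)
5. 1015.873ms @ 16/7 + 507.937ms (8/7)
6. 1523.81ms @ 24/7 + 609.524ms (48/35)
7. 2133.333ms @ 24/5 + 355.556ms (4/5)
8. 2488.889ms @ 28/5 + 355.556ms (4/5)
9. 2844.444ms @ 32/5 + 355.556ms (4/5)
10. 3200.0ms @ 36/5 + 355.556ms (4/5)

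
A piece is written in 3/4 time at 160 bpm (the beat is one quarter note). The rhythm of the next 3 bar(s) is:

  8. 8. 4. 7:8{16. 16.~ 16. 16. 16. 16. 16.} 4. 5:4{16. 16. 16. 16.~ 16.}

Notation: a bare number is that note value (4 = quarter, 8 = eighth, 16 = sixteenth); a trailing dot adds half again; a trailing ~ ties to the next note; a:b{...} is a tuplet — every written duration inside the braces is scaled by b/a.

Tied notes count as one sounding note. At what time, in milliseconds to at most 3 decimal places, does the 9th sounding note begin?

note 9 onset = 39/7b = 2089.286ms

1. 0.0ms @ 0 + 281.25ms (3/4)
2. 281.25ms @ 3/4 + 281.25ms (3/4)
3. 562.5ms @ 3/2 + 562.5ms (3/2)
4. 1125.0ms @ 3 + 160.714ms (3/7)
5. 1285.714ms @ 24/7 + 321.429ms (6/7)
6. 1607.143ms @ 30/7 + 160.714ms (3/7)
7. 1767.857ms @ 33/7 + 160.714ms (3/7)
8. 1928.571ms @ 36/7 + 160.714ms (3/7)
9. 2089.286ms @ 39/7 + 160.714ms (3/7)
10. 2250.0ms @ 6 + 562.5ms (3/2)
11. 2812.5ms @ 15/2 + 112.5ms (3/10)
12. 2925.0ms @ 39/5 + 112.5ms (3/10)
13. 3037.5ms @ 81/10 + 112.5ms (3/10)
14. 3150.0ms @ 42/5 + 225.0ms (3/5)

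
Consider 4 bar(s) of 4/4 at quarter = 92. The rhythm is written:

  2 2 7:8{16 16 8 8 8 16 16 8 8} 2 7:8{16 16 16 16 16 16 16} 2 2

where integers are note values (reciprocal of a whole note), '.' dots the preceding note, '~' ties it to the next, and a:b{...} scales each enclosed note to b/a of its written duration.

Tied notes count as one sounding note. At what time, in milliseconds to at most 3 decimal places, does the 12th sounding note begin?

1. 0.0ms @ 0 + 1304.348ms (2)
2. 1304.348ms @ 2 + 1304.348ms (2)
3. 2608.696ms @ 4 + 186.335ms (2/7)
4. 2795.031ms @ 30/7 + 186.335ms (2/7)
5. 2981.366ms @ 32/7 + 372.671ms (4/7)
6. 3354.037ms @ 36/7 + 372.671ms (4/7)
7. 3726.708ms @ 40/7 + 372.671ms (4/7)
8. 4099.379ms @ 44/7 + 186.335ms (2/7)
9. 4285.714ms @ 46/7 + 186.335ms (2/7)
10. 4472.05ms @ 48/7 + 372.671ms (4/7)
11. 4844.72ms @ 52/7 + 372.671ms (4/7)
12. 5217.391ms @ 8 + 1304.348ms (2)
13. 6521.739ms @ 10 + 186.335ms (2/7)
14. 6708.075ms @ 72/7 + 186.335ms (2/7)
15. 6894.41ms @ 74/7 + 186.335ms (2/7)
16. 7080.745ms @ 76/7 + 186.335ms (2/7)
17. 7267.081ms @ 78/7 + 186.335ms (2/7)
18. 7453.416ms @ 80/7 + 186.335ms (2/7)
19. 7639.752ms @ 82/7 + 186.335ms (2/7)
20. 7826.087ms @ 12 + 1304.348ms (2)
21. 9130.435ms @ 14 + 1304.348ms (2)

note 12 onset = 8b = 5217.391ms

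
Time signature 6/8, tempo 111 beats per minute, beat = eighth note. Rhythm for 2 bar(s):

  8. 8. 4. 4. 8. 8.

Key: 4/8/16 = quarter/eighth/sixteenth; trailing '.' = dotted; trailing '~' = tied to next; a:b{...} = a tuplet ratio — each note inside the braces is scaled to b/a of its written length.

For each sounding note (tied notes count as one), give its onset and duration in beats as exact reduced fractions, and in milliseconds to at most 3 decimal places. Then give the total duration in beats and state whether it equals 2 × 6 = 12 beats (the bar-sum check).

1) 0.0ms=0b +810.811ms=3/2b
2) 810.811ms=3/2b +810.811ms=3/2b
3) 1621.622ms=3b +1621.622ms=3b
4) 3243.243ms=6b +1621.622ms=3b
5) 4864.865ms=9b +810.811ms=3/2b
6) 5675.676ms=21/2b +810.811ms=3/2b
Σ=12b of 12 (111bpm 6/8) — PASS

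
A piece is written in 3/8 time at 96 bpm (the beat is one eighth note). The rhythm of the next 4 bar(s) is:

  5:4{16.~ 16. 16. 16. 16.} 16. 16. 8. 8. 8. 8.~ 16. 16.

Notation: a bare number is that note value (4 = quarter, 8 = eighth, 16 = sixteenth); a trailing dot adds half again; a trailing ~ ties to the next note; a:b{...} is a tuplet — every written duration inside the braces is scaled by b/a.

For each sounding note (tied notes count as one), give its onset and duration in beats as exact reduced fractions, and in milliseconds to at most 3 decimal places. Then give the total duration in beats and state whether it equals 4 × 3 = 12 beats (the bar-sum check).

1) 0.0ms=0b +750.0ms=6/5b
2) 750.0ms=6/5b +375.0ms=3/5b
3) 1125.0ms=9/5b +375.0ms=3/5b
4) 1500.0ms=12/5b +375.0ms=3/5b
5) 1875.0ms=3b +468.75ms=3/4b
6) 2343.75ms=15/4b +468.75ms=3/4b
7) 2812.5ms=9/2b +937.5ms=3/2b
8) 3750.0ms=6b +937.5ms=3/2b
9) 4687.5ms=15/2b +937.5ms=3/2b
10) 5625.0ms=9b +1406.25ms=9/4b
11) 7031.25ms=45/4b +468.75ms=3/4b
Σ=12b of 12 (96bpm 3/8) — PASS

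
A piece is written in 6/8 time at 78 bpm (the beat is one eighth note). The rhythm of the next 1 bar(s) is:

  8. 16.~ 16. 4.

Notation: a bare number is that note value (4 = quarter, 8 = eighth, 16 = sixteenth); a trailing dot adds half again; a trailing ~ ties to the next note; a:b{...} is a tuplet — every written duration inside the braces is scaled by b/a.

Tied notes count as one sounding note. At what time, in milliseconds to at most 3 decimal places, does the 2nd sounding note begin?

note 2 onset = 3/2b = 1153.846ms

1. 0.0ms @ 0 + 1153.846ms (3/2)
2. 1153.846ms @ 3/2 + 1153.846ms (3/2)
3. 2307.692ms @ 3 + 2307.692ms (3)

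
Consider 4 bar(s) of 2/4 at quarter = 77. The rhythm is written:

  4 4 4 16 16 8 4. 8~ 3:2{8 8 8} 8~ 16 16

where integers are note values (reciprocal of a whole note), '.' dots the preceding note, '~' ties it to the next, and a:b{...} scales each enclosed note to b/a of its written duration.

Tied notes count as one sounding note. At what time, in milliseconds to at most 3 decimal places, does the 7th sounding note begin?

1. 0.0ms @ 0 + 779.221ms (1)
2. 779.221ms @ 1 + 779.221ms (1)
3. 1558.442ms @ 2 + 779.221ms (1)
4. 2337.662ms @ 3 + 194.805ms (1/4)
5. 2532.468ms @ 13/4 + 194.805ms (1/4)
6. 2727.273ms @ 7/2 + 389.61ms (1/2)
7. 3116.883ms @ 4 + 1168.831ms (3/2)
8. 4285.714ms @ 11/2 + 649.351ms (5/6)
9. 4935.065ms @ 19/3 + 259.74ms (1/3)
10. 5194.805ms @ 20/3 + 259.74ms (1/3)
11. 5454.545ms @ 7 + 584.416ms (3/4)
12. 6038.961ms @ 31/4 + 194.805ms (1/4)

note 7 onset = 4b = 3116.883ms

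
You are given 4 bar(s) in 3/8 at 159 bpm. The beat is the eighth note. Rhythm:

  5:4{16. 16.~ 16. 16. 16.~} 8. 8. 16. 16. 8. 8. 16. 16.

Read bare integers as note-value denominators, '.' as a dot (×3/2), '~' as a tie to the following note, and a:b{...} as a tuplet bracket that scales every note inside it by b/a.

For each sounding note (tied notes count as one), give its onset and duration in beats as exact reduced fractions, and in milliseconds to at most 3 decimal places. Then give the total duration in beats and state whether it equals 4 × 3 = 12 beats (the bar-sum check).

1) 0.0ms=0b +226.415ms=3/5b
2) 226.415ms=3/5b +452.83ms=6/5b
3) 679.245ms=9/5b +226.415ms=3/5b
4) 905.66ms=12/5b +792.453ms=21/10b
5) 1698.113ms=9/2b +566.038ms=3/2b
6) 2264.151ms=6b +283.019ms=3/4b
7) 2547.17ms=27/4b +283.019ms=3/4b
8) 2830.189ms=15/2b +566.038ms=3/2b
9) 3396.226ms=9b +566.038ms=3/2b
10) 3962.264ms=21/2b +283.019ms=3/4b
11) 4245.283ms=45/4b +283.019ms=3/4b
Σ=12b of 12 (159bpm 3/8) — PASS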